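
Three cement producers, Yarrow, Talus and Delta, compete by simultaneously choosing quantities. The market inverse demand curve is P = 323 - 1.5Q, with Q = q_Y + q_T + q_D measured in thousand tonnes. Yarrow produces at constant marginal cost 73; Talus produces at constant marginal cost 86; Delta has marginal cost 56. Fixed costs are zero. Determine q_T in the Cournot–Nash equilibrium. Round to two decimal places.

32.33

Yarrow's profit: π_Y = (323 - 1.5Q)q_Y - (73q_Y). Setting ∂π_Y/∂q_Y = 0: 250 - 3q_Y - (3/2)(q_T + q_D) = 0.
Talus's first-order condition: 237 - 3q_T - (3/2)(q_Y + q_D) = 0.
Delta's first-order condition: 267 - 3q_D - (3/2)(q_Y + q_T) = 0.
Adding the 3 first-order conditions: 754 − 6Q = 0, so Q = 377/3.
Back-substituting: q_Y = (250 − 377/2)/(3/2) = 41, q_T = (237 − 377/2)/(3/2) = 97/3, q_D = (267 − 377/2)/(3/2) = 157/3.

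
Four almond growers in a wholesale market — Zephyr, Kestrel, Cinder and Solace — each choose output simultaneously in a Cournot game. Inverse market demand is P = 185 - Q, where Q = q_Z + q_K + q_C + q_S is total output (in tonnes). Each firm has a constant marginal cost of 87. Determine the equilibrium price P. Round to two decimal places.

106.60

Each firm earns π_i = (185 - Q)q_i - 87q_i.
First-order condition (treating rivals' output as given): 98 - 2q_i - Σ_{j≠i} q_j = 0.
With identical firms every q_j equals q_i, so Σ_{j≠i} q_j = 3q_i and 98 = 5q_i, giving q_i = 98/5.
Total output Q = 392/5, so price P = 185 - 392/5 = 533/5.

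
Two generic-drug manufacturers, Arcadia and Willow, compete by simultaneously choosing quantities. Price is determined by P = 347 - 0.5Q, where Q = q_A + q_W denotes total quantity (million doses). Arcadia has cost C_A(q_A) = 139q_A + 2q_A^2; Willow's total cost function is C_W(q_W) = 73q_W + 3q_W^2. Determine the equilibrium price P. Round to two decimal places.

309.81

Arcadia's profit: π_A = (347 - 0.5Q)q_A - (139q_A + 2q_A²). Setting ∂π_A/∂q_A = 0: 208 - 5q_A - (1/2)(q_W) = 0.
Willow's first-order condition: 274 - 7q_W - (1/2)(q_A) = 0.
Best responses: q_A = (208 - (1/2)q_W)/5, q_W = (274 - (1/2)q_A)/7.
Substituting one into the other gives q_A = 37.9568 and q_W = 36.4317.
Total output Q = 74.3885, so price P = 347 - (1/2)·74.3885 = 309.8058.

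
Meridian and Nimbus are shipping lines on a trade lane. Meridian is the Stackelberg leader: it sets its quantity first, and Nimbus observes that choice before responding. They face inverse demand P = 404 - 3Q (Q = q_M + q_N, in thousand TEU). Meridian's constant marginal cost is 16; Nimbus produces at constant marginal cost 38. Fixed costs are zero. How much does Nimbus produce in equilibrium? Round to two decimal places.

26.83

Solve by backward induction. Given q_M, the follower Nimbus maximises π_N = (404 - 3q_M - 3q_N)q_N - 38q_N.
Setting the follower's marginal profit to zero, 366 - 3q_M - 6q_N = 0, i.e. q_N = (366 - 3q_M)/6.
The leader anticipates this reaction. Substituting into P = 404 - 3Q gives P = 221 - (3/2)q_M, so π_M = (221 - (3/2)q_M)q_M - 16q_M.
Leader FOC: 205 - 3q_M = 0, so q_M = 205/3.
Then q_N = (366 - 3·(205/3))/6 = 161/6.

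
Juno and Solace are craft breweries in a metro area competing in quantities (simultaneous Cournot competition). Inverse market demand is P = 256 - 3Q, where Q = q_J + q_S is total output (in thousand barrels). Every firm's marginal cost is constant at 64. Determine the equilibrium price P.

128

A representative firm's profit is π_i = q_i(256 - 3Q) - 64q_i.
First-order condition (treating rivals' output as given): 192 - 6q_i - 3q_j = 0.
By symmetry each firm produces the same amount; substituting q_j = q_i yields q_i = 192/9 = 64/3.
Total output Q = 128/3, so price P = 256 - 3·(128/3) = 128.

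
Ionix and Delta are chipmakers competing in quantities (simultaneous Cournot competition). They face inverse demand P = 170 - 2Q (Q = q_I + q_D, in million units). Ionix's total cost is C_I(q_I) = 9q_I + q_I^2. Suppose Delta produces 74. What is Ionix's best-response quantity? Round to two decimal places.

With the rival's output fixed at 74, Ionix's profit is π_I = (170 - 2·74 - 2q_I)q_I - (9q_I + q_I²) = (22 - 2q_I)q_I - (9q_I + q_I²).
∂π_I/∂q_I = 13 - 6q_I = 0, so q_I = 13/6.

2.17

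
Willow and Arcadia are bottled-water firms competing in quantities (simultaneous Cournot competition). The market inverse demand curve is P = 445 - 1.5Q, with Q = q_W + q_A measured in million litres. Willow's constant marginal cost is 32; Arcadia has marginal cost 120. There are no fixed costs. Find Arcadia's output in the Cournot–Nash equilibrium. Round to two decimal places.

Willow's profit: π_W = (445 - 1.5Q)q_W - (32q_W). Setting ∂π_W/∂q_W = 0: 413 - 3q_W - (3/2)(q_A) = 0.
Arcadia's profit: π_A = (445 - 1.5Q)q_A - (120q_A). Setting ∂π_A/∂q_A = 0: 325 - 3q_A - (3/2)(q_W) = 0.
Best responses: q_W = (413 - (3/2)q_A)/3, q_A = (325 - (3/2)q_W)/3.
Substituting one into the other gives q_W = 334/3 and q_A = 158/3.

52.67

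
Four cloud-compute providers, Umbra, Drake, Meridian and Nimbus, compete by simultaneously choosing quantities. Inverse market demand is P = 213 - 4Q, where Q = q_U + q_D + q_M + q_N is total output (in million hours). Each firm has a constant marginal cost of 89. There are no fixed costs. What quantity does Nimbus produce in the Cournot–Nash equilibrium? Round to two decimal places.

6.20

A representative firm's profit is π_i = q_i(213 - 4Q) - 89q_i.
Setting ∂π_i/∂q_i = 0 with rivals' quantities fixed: 124 - 8q_i - 4·Σ_{j≠i} q_j = 0.
With identical firms every q_j equals q_i, so Σ_{j≠i} q_j = 3q_i and 124 = 20q_i, giving q_i = 31/5.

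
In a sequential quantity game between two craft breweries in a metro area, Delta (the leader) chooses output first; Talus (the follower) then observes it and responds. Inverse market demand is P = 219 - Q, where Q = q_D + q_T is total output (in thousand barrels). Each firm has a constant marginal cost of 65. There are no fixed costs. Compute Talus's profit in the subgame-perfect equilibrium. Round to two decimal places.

The follower Talus best-responds to any q_D: π_T = (219 - Q)q_T - 65q_T.
∂π_T/∂q_T = 154 - q_D - 2q_T = 0 gives the reaction function q_T = (154 - q_D)/2.
The leader anticipates this reaction. Substituting into P = 219 - Q gives P = 142 - (1/2)q_D, so π_D = (142 - (1/2)q_D)q_D - 65q_D.
Maximising: ∂π_D/∂q_D = 77 - q_D = 0, giving q_D = 77.
Then q_T = (154 - 77)/2 = 77/2.
Price P = 219 - 231/2 = 207/2.
Talus's profit: (207/2 - 65)·(77/2) = 1482.2500.

1482.25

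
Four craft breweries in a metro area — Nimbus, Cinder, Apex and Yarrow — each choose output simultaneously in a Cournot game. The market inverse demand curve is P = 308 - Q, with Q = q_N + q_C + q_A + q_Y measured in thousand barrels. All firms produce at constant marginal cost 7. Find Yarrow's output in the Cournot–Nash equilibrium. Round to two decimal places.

60.20

Each firm earns π_i = (308 - Q)q_i - 7q_i.
First-order condition (treating rivals' output as given): 301 - 2q_i - Σ_{j≠i} q_j = 0.
By symmetry each firm produces the same amount; substituting Σ_{j≠i} q_j = 3q_i yields q_i = 301/5.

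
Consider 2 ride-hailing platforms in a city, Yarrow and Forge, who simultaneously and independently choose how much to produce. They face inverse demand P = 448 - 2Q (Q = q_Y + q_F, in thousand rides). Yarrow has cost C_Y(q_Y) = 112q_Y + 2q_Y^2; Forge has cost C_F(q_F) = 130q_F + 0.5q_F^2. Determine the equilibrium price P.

Yarrow's profit: π_Y = (448 - 2Q)q_Y - (112q_Y + 2q_Y²). Setting ∂π_Y/∂q_Y = 0: 336 - 8q_Y - 2(q_F) = 0.
Forge's first-order condition: 318 - 5q_F - 2(q_Y) = 0.
Best responses: q_Y = (336 - 2q_F)/8, q_F = (318 - 2q_Y)/5.
Solving the pair: q_Y = 29, q_F = 52.
Total output Q = 81, so price P = 448 - 2·81 = 286.

286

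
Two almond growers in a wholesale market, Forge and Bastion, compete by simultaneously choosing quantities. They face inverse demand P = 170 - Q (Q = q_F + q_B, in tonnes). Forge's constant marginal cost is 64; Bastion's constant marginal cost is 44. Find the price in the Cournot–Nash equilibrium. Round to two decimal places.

92.67

Forge's profit: π_F = (170 - Q)q_F - (64q_F). Setting ∂π_F/∂q_F = 0: 106 - 2q_F - (q_B) = 0.
Bastion's first-order condition: 126 - 2q_B - (q_F) = 0.
Rearranging gives the reaction functions q_F = (106 - q_B)/2 and q_B = (126 - q_F)/2.
Substituting one into the other gives q_F = 86/3 and q_B = 146/3.
Total output Q = 232/3, so price P = 170 - 232/3 = 278/3.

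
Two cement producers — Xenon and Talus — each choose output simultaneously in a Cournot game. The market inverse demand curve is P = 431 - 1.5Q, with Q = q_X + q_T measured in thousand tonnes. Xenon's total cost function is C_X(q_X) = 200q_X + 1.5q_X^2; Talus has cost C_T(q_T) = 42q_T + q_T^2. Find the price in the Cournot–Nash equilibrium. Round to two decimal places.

292.68

Xenon's profit: π_X = (431 - 1.5Q)q_X - (200q_X + (3/2)q_X²). Setting ∂π_X/∂q_X = 0: 231 - 6q_X - (3/2)(q_T) = 0.
Talus's profit: π_T = (431 - 1.5Q)q_T - (42q_T + q_T²). Setting ∂π_T/∂q_T = 0: 389 - 5q_T - (3/2)(q_X) = 0.
So q_X = (231 - (3/2)q_T)/6 and q_T = (389 - (3/2)q_X)/5.
Solving the pair: q_X = 762/37, q_T = 71.6216.
Total output Q = 92.2162, so price P = 431 - (3/2)·92.2162 = 292.6757.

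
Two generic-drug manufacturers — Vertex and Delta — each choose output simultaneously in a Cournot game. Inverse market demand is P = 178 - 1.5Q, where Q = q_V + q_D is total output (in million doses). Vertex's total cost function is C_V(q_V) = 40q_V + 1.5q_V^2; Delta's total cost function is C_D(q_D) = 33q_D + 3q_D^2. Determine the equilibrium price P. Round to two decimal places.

Vertex's profit: π_V = (178 - 1.5Q)q_V - (40q_V + (3/2)q_V²). Setting ∂π_V/∂q_V = 0: 138 - 6q_V - (3/2)(q_D) = 0.
Delta's profit: π_D = (178 - 1.5Q)q_D - (33q_D + 3q_D²). Setting ∂π_D/∂q_D = 0: 145 - 9q_D - (3/2)(q_V) = 0.
So q_V = (138 - (3/2)q_D)/6 and q_D = (145 - (3/2)q_V)/9.
Solving the pair: q_V = 1366/69, q_D = 884/69.
Total output Q = 750/23, so price P = 178 - (3/2)·(750/23) = 129.0870.

129.09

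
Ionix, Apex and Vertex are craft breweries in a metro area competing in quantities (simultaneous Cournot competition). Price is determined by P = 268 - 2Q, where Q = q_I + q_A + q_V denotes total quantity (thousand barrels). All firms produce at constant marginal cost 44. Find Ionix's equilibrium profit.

A representative firm's profit is π_i = q_i(268 - 2Q) - 44q_i.
Setting ∂π_i/∂q_i = 0 with rivals' quantities fixed: 224 - 4q_i - 2·Σ_{j≠i} q_j = 0.
With identical firms every q_j equals q_i, so Σ_{j≠i} q_j = 2q_i and 224 = 8q_i, giving q_i = 28.
Price P = 268 - 2·84 = 100.
Ionix's profit: (100 - 44)·28 = 1568.

1568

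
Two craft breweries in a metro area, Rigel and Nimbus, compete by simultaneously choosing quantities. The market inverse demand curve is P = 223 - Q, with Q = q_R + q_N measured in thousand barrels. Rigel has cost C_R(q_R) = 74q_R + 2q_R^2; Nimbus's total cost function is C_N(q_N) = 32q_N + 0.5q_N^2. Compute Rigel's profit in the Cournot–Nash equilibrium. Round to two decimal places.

Rigel's profit: π_R = (223 - Q)q_R - (74q_R + 2q_R²). Setting ∂π_R/∂q_R = 0: 149 - 6q_R - (q_N) = 0.
Nimbus's profit: π_N = (223 - Q)q_N - (32q_N + (1/2)q_N²). Setting ∂π_N/∂q_N = 0: 191 - 3q_N - (q_R) = 0.
Best responses: q_R = (149 - q_N)/6, q_N = (191 - q_R)/3.
Solving the pair: q_R = 256/17, q_N = 997/17.
Price P = 223 - 1253/17 = 149.2941.
Rigel's profit: 149.2941·(256/17) - 74·(256/17) - 2(256/17)² = 680.3045.

680.30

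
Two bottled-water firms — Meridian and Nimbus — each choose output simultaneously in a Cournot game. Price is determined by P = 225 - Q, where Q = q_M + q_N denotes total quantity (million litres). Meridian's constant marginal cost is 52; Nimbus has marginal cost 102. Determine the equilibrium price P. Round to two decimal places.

Meridian's profit: π_M = (225 - Q)q_M - (52q_M). Setting ∂π_M/∂q_M = 0: 173 - 2q_M - (q_N) = 0.
Nimbus's first-order condition: 123 - 2q_N - (q_M) = 0.
Best responses: q_M = (173 - q_N)/2, q_N = (123 - q_M)/2.
Solving the pair: q_M = 223/3, q_N = 73/3.
Total output Q = 296/3, so price P = 225 - 296/3 = 379/3.

126.33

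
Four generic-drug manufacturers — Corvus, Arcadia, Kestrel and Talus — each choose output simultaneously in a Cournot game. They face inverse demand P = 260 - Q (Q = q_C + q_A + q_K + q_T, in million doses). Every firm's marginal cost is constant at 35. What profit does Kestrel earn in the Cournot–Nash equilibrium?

2025

A representative firm's profit is π_i = q_i(260 - Q) - 35q_i.
Setting ∂π_i/∂q_i = 0 with rivals' quantities fixed: 225 - 2q_i - Σ_{j≠i} q_j = 0.
By symmetry each firm produces the same amount; substituting Σ_{j≠i} q_j = 3q_i yields q_i = 225/5 = 45.
Price P = 260 - 180 = 80.
Kestrel's profit: (80 - 35)·45 = 2025.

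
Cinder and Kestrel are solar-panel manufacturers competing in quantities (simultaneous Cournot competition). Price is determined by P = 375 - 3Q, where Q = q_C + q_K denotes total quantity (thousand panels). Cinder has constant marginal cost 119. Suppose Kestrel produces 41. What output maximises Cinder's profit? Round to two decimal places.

22.17

With the rival's output fixed at 41, Cinder's profit is π_C = (375 - 3·41 - 3q_C)q_C - (119q_C) = (252 - 3q_C)q_C - (119q_C).
∂π_C/∂q_C = 133 - 6q_C = 0, so q_C = 133/6.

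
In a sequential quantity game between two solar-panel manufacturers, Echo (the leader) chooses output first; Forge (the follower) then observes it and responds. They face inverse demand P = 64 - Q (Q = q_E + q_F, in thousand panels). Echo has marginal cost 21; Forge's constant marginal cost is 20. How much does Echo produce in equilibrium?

21

Solve by backward induction. Given q_E, the follower Forge maximises π_F = (64 - q_E - q_F)q_F - 20q_F.
Follower FOC: 44 - q_E - 2q_F = 0, so q_F(q_E) = (44 - q_E)/2.
Echo substitutes q_F(q_E) into its own profit: π_E = q_E(64 - q_E - (44 - q_E)/2) - 21q_E = (42 - (1/2)q_E)q_E - 21q_E.
Maximising: ∂π_E/∂q_E = 21 - q_E = 0, giving q_E = 21.
Then q_F = (44 - 21)/2 = 23/2.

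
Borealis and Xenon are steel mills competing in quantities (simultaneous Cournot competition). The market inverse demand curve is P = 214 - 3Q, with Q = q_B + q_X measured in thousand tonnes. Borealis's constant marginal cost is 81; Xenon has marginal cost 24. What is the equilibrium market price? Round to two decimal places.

106.33

Borealis's profit: π_B = (214 - 3Q)q_B - (81q_B). Setting ∂π_B/∂q_B = 0: 133 - 6q_B - 3(q_X) = 0.
Xenon's profit: π_X = (214 - 3Q)q_X - (24q_X). Setting ∂π_X/∂q_X = 0: 190 - 6q_X - 3(q_B) = 0.
So q_B = (133 - 3q_X)/6 and q_X = (190 - 3q_B)/6.
Substituting one into the other gives q_B = 76/9 and q_X = 247/9.
Total output Q = 323/9, so price P = 214 - 3·(323/9) = 319/3.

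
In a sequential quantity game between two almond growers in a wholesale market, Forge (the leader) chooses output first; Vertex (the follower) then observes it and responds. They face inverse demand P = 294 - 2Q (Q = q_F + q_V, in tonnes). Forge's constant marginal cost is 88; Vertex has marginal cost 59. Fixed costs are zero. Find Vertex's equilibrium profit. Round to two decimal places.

2682.78

The follower Vertex best-responds to any q_F: π_V = (294 - 2Q)q_V - 59q_V.
Setting the follower's marginal profit to zero, 235 - 2q_F - 4q_V = 0, i.e. q_V = (235 - 2q_F)/4.
The leader anticipates this reaction. Substituting into P = 294 - 2Q gives P = 353/2 - q_F, so π_F = (353/2 - q_F)q_F - 88q_F.
Maximising: ∂π_F/∂q_F = 177/2 - 2q_F = 0, giving q_F = 177/4.
Then q_V = (235 - 2·(177/4))/4 = 293/8.
Price P = 294 - 2·(647/8) = 529/4.
Vertex's profit: (529/4 - 59)·(293/8) = 2682.7813.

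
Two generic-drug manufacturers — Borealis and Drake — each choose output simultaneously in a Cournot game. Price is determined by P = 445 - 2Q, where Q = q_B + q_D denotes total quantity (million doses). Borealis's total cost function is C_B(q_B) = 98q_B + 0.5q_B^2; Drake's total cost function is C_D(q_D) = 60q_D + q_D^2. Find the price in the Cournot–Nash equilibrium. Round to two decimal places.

Borealis's profit: π_B = (445 - 2Q)q_B - (98q_B + (1/2)q_B²). Setting ∂π_B/∂q_B = 0: 347 - 5q_B - 2(q_D) = 0.
Drake's first-order condition: 385 - 6q_D - 2(q_B) = 0.
Rearranging gives the reaction functions q_B = (347 - 2q_D)/5 and q_D = (385 - 2q_B)/6.
Substituting one into the other gives q_B = 656/13 and q_D = 1231/26.
Total output Q = 97.8077, so price P = 445 - 2·97.8077 = 249.3846.

249.38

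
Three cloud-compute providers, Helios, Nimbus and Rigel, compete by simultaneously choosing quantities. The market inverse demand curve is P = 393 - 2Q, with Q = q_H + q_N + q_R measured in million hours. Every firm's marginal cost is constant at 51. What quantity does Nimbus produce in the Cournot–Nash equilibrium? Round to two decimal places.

A representative firm's profit is π_i = q_i(393 - 2Q) - 51q_i.
First-order condition (treating rivals' output as given): 342 - 4q_i - 2·Σ_{j≠i} q_j = 0.
By symmetry each firm produces the same amount; substituting Σ_{j≠i} q_j = 2q_i yields q_i = 342/8 = 171/4.

42.75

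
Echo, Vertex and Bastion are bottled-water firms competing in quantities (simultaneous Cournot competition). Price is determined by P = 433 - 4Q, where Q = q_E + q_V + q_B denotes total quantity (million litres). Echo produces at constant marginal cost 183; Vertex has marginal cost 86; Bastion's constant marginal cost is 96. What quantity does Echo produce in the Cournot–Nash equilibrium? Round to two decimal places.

Echo's profit: π_E = (433 - 4Q)q_E - (183q_E). Setting ∂π_E/∂q_E = 0: 250 - 8q_E - 4(q_V + q_B) = 0.
Vertex's profit: π_V = (433 - 4Q)q_V - (86q_V). Setting ∂π_V/∂q_V = 0: 347 - 8q_V - 4(q_E + q_B) = 0.
Bastion's profit: π_B = (433 - 4Q)q_B - (96q_B). Setting ∂π_B/∂q_B = 0: 337 - 8q_B - 4(q_E + q_V) = 0.
Adding the 3 conditions: 934 − 8Q − 8Q = 0, i.e. Q = 467/8.
Back-substituting: q_E = (250 − 467/2)/4 = 33/8, q_V = (347 − 467/2)/4 = 227/8, q_B = (337 − 467/2)/4 = 207/8.

4.13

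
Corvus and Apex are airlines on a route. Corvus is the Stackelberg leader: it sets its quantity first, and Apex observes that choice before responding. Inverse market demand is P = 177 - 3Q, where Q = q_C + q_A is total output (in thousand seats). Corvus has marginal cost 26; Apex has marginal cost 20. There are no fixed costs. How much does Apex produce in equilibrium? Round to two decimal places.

Solve by backward induction. Given q_C, the follower Apex maximises π_A = (177 - 3q_C - 3q_A)q_A - 20q_A.
∂π_A/∂q_A = 157 - 3q_C - 6q_A = 0 gives the reaction function q_A = (157 - 3q_C)/6.
The leader anticipates this reaction. Substituting into P = 177 - 3Q gives P = 197/2 - (3/2)q_C, so π_C = (197/2 - (3/2)q_C)q_C - 26q_C.
Leader FOC: 145/2 - 3q_C = 0, so q_C = 145/6.
Then q_A = (157 - 3·(145/6))/6 = 169/12.

14.08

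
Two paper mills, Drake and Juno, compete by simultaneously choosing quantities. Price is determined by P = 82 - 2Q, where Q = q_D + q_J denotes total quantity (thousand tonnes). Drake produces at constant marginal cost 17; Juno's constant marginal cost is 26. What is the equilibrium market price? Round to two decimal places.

Drake's profit: π_D = (82 - 2Q)q_D - (17q_D). Setting ∂π_D/∂q_D = 0: 65 - 4q_D - 2(q_J) = 0.
Juno's profit: π_J = (82 - 2Q)q_J - (26q_J). Setting ∂π_J/∂q_J = 0: 56 - 4q_J - 2(q_D) = 0.
Best responses: q_D = (65 - 2q_J)/4, q_J = (56 - 2q_D)/4.
Substituting one into the other gives q_D = 37/3 and q_J = 47/6.
Total output Q = 121/6, so price P = 82 - 2·(121/6) = 125/3.

41.67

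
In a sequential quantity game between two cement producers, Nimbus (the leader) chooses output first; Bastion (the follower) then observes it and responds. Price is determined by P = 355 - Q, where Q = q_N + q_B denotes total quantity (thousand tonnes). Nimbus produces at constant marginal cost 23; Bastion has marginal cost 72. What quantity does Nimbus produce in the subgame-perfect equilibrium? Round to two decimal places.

190.50

The follower Bastion best-responds to any q_N: π_B = (355 - Q)q_B - 72q_B.
∂π_B/∂q_B = 283 - q_N - 2q_B = 0 gives the reaction function q_B = (283 - q_N)/2.
The leader anticipates this reaction. Substituting into P = 355 - Q gives P = 427/2 - (1/2)q_N, so π_N = (427/2 - (1/2)q_N)q_N - 23q_N.
Maximising: ∂π_N/∂q_N = 381/2 - q_N = 0, giving q_N = 381/2.
Then q_B = (283 - 381/2)/2 = 185/4.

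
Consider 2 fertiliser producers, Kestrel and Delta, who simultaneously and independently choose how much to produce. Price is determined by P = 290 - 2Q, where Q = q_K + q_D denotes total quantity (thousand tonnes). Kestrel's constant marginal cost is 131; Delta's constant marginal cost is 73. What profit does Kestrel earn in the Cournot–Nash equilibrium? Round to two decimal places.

Kestrel's profit: π_K = (290 - 2Q)q_K - (131q_K). Setting ∂π_K/∂q_K = 0: 159 - 4q_K - 2(q_D) = 0.
Delta's profit: π_D = (290 - 2Q)q_D - (73q_D). Setting ∂π_D/∂q_D = 0: 217 - 4q_D - 2(q_K) = 0.
So q_K = (159 - 2q_D)/4 and q_D = (217 - 2q_K)/4.
Solving the pair: q_K = 101/6, q_D = 275/6.
Price P = 290 - 2·(188/3) = 494/3.
Kestrel's profit: (494/3 - 131)·(101/6) = 566.7222.

566.72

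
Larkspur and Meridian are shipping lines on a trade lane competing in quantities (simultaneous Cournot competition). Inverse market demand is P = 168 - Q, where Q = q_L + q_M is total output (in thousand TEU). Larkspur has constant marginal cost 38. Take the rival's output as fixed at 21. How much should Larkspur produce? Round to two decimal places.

With the rival's output fixed at 21, Larkspur's profit is π_L = (168 - 21 - q_L)q_L - (38q_L) = (147 - q_L)q_L - (38q_L).
∂π_L/∂q_L = 109 - 2q_L = 0, so q_L = 109/2.

54.50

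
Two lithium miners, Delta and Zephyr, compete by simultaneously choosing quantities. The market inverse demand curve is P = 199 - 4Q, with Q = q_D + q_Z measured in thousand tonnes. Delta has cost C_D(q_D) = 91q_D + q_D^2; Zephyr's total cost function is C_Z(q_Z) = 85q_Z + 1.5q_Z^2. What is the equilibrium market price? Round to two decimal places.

137.72

Delta's profit: π_D = (199 - 4Q)q_D - (91q_D + q_D²). Setting ∂π_D/∂q_D = 0: 108 - 10q_D - 4(q_Z) = 0.
Zephyr's profit: π_Z = (199 - 4Q)q_Z - (85q_Z + (3/2)q_Z²). Setting ∂π_Z/∂q_Z = 0: 114 - 11q_Z - 4(q_D) = 0.
Rearranging gives the reaction functions q_D = (108 - 4q_Z)/10 and q_Z = (114 - 4q_D)/11.
Substituting one into the other gives q_D = 366/47 and q_Z = 354/47.
Total output Q = 720/47, so price P = 199 - 4·(720/47) = 137.7234.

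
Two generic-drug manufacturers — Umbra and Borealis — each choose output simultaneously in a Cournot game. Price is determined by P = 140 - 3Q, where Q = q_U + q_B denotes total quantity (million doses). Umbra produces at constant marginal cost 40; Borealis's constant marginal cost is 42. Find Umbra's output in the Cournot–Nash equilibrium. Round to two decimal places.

Umbra's profit: π_U = (140 - 3Q)q_U - (40q_U). Setting ∂π_U/∂q_U = 0: 100 - 6q_U - 3(q_B) = 0.
Borealis's first-order condition: 98 - 6q_B - 3(q_U) = 0.
Rearranging gives the reaction functions q_U = (100 - 3q_B)/6 and q_B = (98 - 3q_U)/6.
Solving the pair: q_U = 34/3, q_B = 32/3.

11.33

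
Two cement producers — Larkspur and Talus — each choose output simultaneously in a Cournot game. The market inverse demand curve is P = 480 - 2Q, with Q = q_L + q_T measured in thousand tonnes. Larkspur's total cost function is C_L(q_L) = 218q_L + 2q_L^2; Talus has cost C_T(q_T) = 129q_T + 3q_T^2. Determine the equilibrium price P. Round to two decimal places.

Larkspur's profit: π_L = (480 - 2Q)q_L - (218q_L + 2q_L²). Setting ∂π_L/∂q_L = 0: 262 - 8q_L - 2(q_T) = 0.
Talus's first-order condition: 351 - 10q_T - 2(q_L) = 0.
Rearranging gives the reaction functions q_L = (262 - 2q_T)/8 and q_T = (351 - 2q_L)/10.
Solving the pair: q_L = 959/38, q_T = 571/19.
Total output Q = 55.2895, so price P = 480 - 2·55.2895 = 369.4211.

369.42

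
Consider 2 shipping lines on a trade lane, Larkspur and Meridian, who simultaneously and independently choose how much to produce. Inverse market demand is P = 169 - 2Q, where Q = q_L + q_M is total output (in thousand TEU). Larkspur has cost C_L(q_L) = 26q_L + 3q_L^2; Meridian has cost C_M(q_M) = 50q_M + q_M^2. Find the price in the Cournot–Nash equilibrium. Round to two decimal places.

114.57

Larkspur's profit: π_L = (169 - 2Q)q_L - (26q_L + 3q_L²). Setting ∂π_L/∂q_L = 0: 143 - 10q_L - 2(q_M) = 0.
Meridian's first-order condition: 119 - 6q_M - 2(q_L) = 0.
Rearranging gives the reaction functions q_L = (143 - 2q_M)/10 and q_M = (119 - 2q_L)/6.
Solving the pair: q_L = 155/14, q_M = 113/7.
Total output Q = 381/14, so price P = 169 - 2·(381/14) = 802/7.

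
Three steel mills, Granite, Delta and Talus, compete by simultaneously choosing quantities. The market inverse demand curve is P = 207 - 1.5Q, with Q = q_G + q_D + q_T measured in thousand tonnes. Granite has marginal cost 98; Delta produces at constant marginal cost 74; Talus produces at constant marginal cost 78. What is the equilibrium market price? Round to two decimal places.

Granite's profit: π_G = (207 - 1.5Q)q_G - (98q_G). Setting ∂π_G/∂q_G = 0: 109 - 3q_G - (3/2)(q_D + q_T) = 0.
Delta's first-order condition: 133 - 3q_D - (3/2)(q_G + q_T) = 0.
Talus's first-order condition: 129 - 3q_T - (3/2)(q_G + q_D) = 0.
Adding the 3 first-order conditions: 371 − 6Q = 0, so Q = 371/6.
Back-substituting: q_G = (109 − 371/4)/(3/2) = 65/6, q_D = (133 − 371/4)/(3/2) = 161/6, q_T = (129 − 371/4)/(3/2) = 145/6.
Total output Q = 371/6, so price P = 207 - (3/2)·(371/6) = 457/4.

114.25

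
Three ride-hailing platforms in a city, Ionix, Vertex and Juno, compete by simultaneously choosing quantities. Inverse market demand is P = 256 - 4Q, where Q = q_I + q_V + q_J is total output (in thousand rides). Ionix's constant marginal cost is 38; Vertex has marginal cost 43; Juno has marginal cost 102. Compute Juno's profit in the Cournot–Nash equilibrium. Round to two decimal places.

15.02

Ionix's profit: π_I = (256 - 4Q)q_I - (38q_I). Setting ∂π_I/∂q_I = 0: 218 - 8q_I - 4(q_V + q_J) = 0.
Vertex's first-order condition: 213 - 8q_V - 4(q_I + q_J) = 0.
Juno's profit: π_J = (256 - 4Q)q_J - (102q_J). Setting ∂π_J/∂q_J = 0: 154 - 8q_J - 4(q_I + q_V) = 0.
Summing all 3 equations gives 585 − 16Q = 0, hence Q = 585/16.
Back-substituting: q_I = (218 − 585/4)/4 = 287/16, q_V = (213 − 585/4)/4 = 267/16, q_J = (154 − 585/4)/4 = 31/16.
Price P = 256 - 4·(585/16) = 439/4.
Juno's profit: (439/4 - 102)·(31/16) = 961/64.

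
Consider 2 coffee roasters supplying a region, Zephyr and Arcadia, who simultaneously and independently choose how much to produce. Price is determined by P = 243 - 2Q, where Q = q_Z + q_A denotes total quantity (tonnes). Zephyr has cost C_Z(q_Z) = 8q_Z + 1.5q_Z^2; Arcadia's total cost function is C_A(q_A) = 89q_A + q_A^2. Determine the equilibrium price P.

153

Zephyr's profit: π_Z = (243 - 2Q)q_Z - (8q_Z + (3/2)q_Z²). Setting ∂π_Z/∂q_Z = 0: 235 - 7q_Z - 2(q_A) = 0.
Arcadia's profit: π_A = (243 - 2Q)q_A - (89q_A + q_A²). Setting ∂π_A/∂q_A = 0: 154 - 6q_A - 2(q_Z) = 0.
Rearranging gives the reaction functions q_Z = (235 - 2q_A)/7 and q_A = (154 - 2q_Z)/6.
Substituting one into the other gives q_Z = 29 and q_A = 16.
Total output Q = 45, so price P = 243 - 2·45 = 153.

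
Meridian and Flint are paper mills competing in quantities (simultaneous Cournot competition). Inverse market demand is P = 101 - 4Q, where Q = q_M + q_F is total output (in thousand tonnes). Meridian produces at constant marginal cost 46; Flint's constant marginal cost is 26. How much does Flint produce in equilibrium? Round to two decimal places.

7.92

Meridian's profit: π_M = (101 - 4Q)q_M - (46q_M). Setting ∂π_M/∂q_M = 0: 55 - 8q_M - 4(q_F) = 0.
Flint's profit: π_F = (101 - 4Q)q_F - (26q_F). Setting ∂π_F/∂q_F = 0: 75 - 8q_F - 4(q_M) = 0.
Rearranging gives the reaction functions q_M = (55 - 4q_F)/8 and q_F = (75 - 4q_M)/8.
Solving the pair: q_M = 35/12, q_F = 95/12.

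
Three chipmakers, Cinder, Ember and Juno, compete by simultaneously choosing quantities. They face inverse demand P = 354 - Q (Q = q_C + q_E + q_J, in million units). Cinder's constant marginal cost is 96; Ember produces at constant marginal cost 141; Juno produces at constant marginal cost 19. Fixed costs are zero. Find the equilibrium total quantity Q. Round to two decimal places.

Cinder's profit: π_C = (354 - Q)q_C - (96q_C). Setting ∂π_C/∂q_C = 0: 258 - 2q_C - (q_E + q_J) = 0.
Ember's first-order condition: 213 - 2q_E - (q_C + q_J) = 0.
Juno's profit: π_J = (354 - Q)q_J - (19q_J). Setting ∂π_J/∂q_J = 0: 335 - 2q_J - (q_C + q_E) = 0.
Adding the 3 first-order conditions: 806 − 4Q = 0, so Q = 403/2.
Back-substituting: q_C = (258 − 403/2) = 113/2, q_E = (213 − 403/2) = 23/2, q_J = (335 − 403/2) = 267/2.
Total output Q = 113/2 + 23/2 + 267/2 = 403/2.

201.50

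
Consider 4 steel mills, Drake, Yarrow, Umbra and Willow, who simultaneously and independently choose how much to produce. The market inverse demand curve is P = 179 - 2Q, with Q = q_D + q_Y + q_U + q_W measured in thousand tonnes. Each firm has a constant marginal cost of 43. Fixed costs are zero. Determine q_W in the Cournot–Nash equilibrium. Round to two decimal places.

Each firm earns π_i = (179 - 2Q)q_i - 43q_i.
First-order condition (treating rivals' output as given): 136 - 4q_i - 2·Σ_{j≠i} q_j = 0.
With identical firms every q_j equals q_i, so Σ_{j≠i} q_j = 3q_i and 136 = 10q_i, giving q_i = 68/5.

13.60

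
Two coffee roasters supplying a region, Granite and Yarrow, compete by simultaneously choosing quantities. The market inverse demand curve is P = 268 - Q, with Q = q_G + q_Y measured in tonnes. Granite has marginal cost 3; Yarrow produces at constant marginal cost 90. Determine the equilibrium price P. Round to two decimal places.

Granite's profit: π_G = (268 - Q)q_G - (3q_G). Setting ∂π_G/∂q_G = 0: 265 - 2q_G - (q_Y) = 0.
Yarrow's profit: π_Y = (268 - Q)q_Y - (90q_Y). Setting ∂π_Y/∂q_Y = 0: 178 - 2q_Y - (q_G) = 0.
Rearranging gives the reaction functions q_G = (265 - q_Y)/2 and q_Y = (178 - q_G)/2.
Substituting one into the other gives q_G = 352/3 and q_Y = 91/3.
Total output Q = 443/3, so price P = 268 - 443/3 = 361/3.

120.33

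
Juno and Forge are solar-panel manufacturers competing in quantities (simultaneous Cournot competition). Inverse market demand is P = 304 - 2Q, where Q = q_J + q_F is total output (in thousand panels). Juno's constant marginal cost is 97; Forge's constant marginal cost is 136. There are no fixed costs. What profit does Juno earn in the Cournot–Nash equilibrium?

3362

Juno's profit: π_J = (304 - 2Q)q_J - (97q_J). Setting ∂π_J/∂q_J = 0: 207 - 4q_J - 2(q_F) = 0.
Forge's profit: π_F = (304 - 2Q)q_F - (136q_F). Setting ∂π_F/∂q_F = 0: 168 - 4q_F - 2(q_J) = 0.
So q_J = (207 - 2q_F)/4 and q_F = (168 - 2q_J)/4.
Substituting one into the other gives q_J = 41 and q_F = 43/2.
Price P = 304 - 2·(125/2) = 179.
Juno's profit: (179 - 97)·41 = 3362.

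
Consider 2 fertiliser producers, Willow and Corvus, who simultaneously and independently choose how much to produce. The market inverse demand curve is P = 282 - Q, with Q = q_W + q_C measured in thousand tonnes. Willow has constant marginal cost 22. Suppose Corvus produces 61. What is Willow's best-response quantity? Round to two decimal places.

99.50

With the rival's output fixed at 61, Willow's profit is π_W = (282 - 61 - q_W)q_W - (22q_W) = (221 - q_W)q_W - (22q_W).
∂π_W/∂q_W = 199 - 2q_W = 0, so q_W = 199/2.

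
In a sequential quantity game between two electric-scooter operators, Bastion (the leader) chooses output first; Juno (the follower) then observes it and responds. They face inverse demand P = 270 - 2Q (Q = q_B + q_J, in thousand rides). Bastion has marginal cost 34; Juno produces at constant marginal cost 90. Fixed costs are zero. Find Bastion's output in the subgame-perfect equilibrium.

73

The follower Juno best-responds to any q_B: π_J = (270 - 2Q)q_J - 90q_J.
∂π_J/∂q_J = 180 - 2q_B - 4q_J = 0 gives the reaction function q_J = (180 - 2q_B)/4.
Bastion substitutes q_J(q_B) into its own profit: π_B = q_B(270 - 2q_B - (180 - 2q_B)/2) - 34q_B = (180 - q_B)q_B - 34q_B.
Maximising: ∂π_B/∂q_B = 146 - 2q_B = 0, giving q_B = 73.
Then q_J = (180 - 2·73)/4 = 17/2.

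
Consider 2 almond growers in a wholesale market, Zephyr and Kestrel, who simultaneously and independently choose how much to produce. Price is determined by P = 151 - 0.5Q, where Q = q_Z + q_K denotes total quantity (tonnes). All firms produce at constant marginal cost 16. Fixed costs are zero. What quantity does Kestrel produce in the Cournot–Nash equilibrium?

Each firm earns π_i = (151 - 0.5Q)q_i - 16q_i.
Setting ∂π_i/∂q_i = 0 with rivals' quantities fixed: 135 - q_i - (1/2)q_j = 0.
With identical firms every q_j equals q_i, so q_j = q_i and 135 = (3/2)q_i, giving q_i = 90.

90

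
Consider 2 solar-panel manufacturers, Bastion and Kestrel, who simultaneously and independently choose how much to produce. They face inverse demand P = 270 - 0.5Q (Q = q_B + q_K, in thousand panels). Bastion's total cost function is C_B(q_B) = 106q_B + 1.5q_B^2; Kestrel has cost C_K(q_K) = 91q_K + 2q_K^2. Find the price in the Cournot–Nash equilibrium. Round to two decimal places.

Bastion's profit: π_B = (270 - 0.5Q)q_B - (106q_B + (3/2)q_B²). Setting ∂π_B/∂q_B = 0: 164 - 4q_B - (1/2)(q_K) = 0.
Kestrel's first-order condition: 179 - 5q_K - (1/2)(q_B) = 0.
So q_B = (164 - (1/2)q_K)/4 and q_K = (179 - (1/2)q_B)/5.
Substituting one into the other gives q_B = 36.9873 and q_K = 32.1013.
Total output Q = 69.0886, so price P = 270 - (1/2)·69.0886 = 235.4557.

235.46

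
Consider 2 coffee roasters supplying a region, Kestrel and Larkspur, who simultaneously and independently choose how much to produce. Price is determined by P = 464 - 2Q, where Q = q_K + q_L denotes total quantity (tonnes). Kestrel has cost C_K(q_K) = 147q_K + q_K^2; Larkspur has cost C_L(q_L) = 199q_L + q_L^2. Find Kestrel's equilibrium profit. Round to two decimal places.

5514.80

Kestrel's profit: π_K = (464 - 2Q)q_K - (147q_K + q_K²). Setting ∂π_K/∂q_K = 0: 317 - 6q_K - 2(q_L) = 0.
Larkspur's first-order condition: 265 - 6q_L - 2(q_K) = 0.
So q_K = (317 - 2q_L)/6 and q_L = (265 - 2q_K)/6.
Substituting one into the other gives q_K = 343/8 and q_L = 239/8.
Price P = 464 - 2·(291/4) = 637/2.
Kestrel's profit: (637/2)·(343/8) - 147·(343/8) - (343/8)² = 5514.7969.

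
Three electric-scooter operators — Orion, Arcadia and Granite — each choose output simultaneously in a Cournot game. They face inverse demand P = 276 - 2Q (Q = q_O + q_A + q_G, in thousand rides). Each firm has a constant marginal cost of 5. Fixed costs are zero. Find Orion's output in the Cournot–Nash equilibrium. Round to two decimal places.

Each firm earns π_i = (276 - 2Q)q_i - 5q_i.
Setting ∂π_i/∂q_i = 0 with rivals' quantities fixed: 271 - 4q_i - 2·Σ_{j≠i} q_j = 0.
By symmetry each firm produces the same amount; substituting Σ_{j≠i} q_j = 2q_i yields q_i = 271/8.

33.88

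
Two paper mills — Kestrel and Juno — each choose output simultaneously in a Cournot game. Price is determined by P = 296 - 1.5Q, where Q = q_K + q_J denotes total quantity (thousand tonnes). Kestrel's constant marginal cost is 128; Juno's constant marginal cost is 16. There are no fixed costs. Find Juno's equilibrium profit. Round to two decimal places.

Kestrel's profit: π_K = (296 - 1.5Q)q_K - (128q_K). Setting ∂π_K/∂q_K = 0: 168 - 3q_K - (3/2)(q_J) = 0.
Juno's first-order condition: 280 - 3q_J - (3/2)(q_K) = 0.
Best responses: q_K = (168 - (3/2)q_J)/3, q_J = (280 - (3/2)q_K)/3.
Substituting one into the other gives q_K = 112/9 and q_J = 784/9.
Price P = 296 - (3/2)·(896/9) = 440/3.
Juno's profit: (440/3 - 16)·(784/9) = 11382.5185.

11382.52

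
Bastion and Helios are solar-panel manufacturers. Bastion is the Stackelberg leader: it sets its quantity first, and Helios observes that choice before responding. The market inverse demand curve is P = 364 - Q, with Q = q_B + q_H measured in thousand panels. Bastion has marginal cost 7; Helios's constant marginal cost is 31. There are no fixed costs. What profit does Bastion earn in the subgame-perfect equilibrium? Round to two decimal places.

The follower Helios best-responds to any q_B: π_H = (364 - Q)q_H - 31q_H.
Setting the follower's marginal profit to zero, 333 - q_B - 2q_H = 0, i.e. q_H = (333 - q_B)/2.
The leader anticipates this reaction. Substituting into P = 364 - Q gives P = 395/2 - (1/2)q_B, so π_B = (395/2 - (1/2)q_B)q_B - 7q_B.
Leader FOC: 381/2 - q_B = 0, so q_B = 381/2.
Then q_H = (333 - 381/2)/2 = 285/4.
Price P = 364 - 1047/4 = 409/4.
Bastion's profit: (409/4 - 7)·(381/2) = 18145.1250.

18145.13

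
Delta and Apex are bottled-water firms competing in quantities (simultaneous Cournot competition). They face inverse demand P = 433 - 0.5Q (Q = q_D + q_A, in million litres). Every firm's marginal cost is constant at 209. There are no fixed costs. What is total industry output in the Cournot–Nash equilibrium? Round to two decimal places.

A representative firm's profit is π_i = q_i(433 - 0.5Q) - 209q_i.
First-order condition (treating rivals' output as given): 224 - q_i - (1/2)q_j = 0.
By symmetry each firm produces the same amount; substituting q_j = q_i yields q_i = 224/(3/2) = 448/3.
Total output Q = 448/3 + 448/3 = 896/3.

298.67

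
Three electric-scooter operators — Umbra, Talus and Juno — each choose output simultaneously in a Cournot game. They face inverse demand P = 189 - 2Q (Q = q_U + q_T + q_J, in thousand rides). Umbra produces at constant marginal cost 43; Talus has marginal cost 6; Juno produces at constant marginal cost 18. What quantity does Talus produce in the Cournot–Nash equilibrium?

29

Umbra's profit: π_U = (189 - 2Q)q_U - (43q_U). Setting ∂π_U/∂q_U = 0: 146 - 4q_U - 2(q_T + q_J) = 0.
Talus's first-order condition: 183 - 4q_T - 2(q_U + q_J) = 0.
Juno's profit: π_J = (189 - 2Q)q_J - (18q_J). Setting ∂π_J/∂q_J = 0: 171 - 4q_J - 2(q_U + q_T) = 0.
Summing all 3 equations gives 500 − 8Q = 0, hence Q = 125/2.
Back-substituting: q_U = (146 − 125)/2 = 21/2, q_T = (183 − 125)/2 = 29, q_J = (171 − 125)/2 = 23.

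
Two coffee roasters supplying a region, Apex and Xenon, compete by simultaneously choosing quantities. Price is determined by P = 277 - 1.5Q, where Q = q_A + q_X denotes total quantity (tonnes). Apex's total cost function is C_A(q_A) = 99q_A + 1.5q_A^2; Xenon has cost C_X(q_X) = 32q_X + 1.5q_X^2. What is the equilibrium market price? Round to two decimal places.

Apex's profit: π_A = (277 - 1.5Q)q_A - (99q_A + (3/2)q_A²). Setting ∂π_A/∂q_A = 0: 178 - 6q_A - (3/2)(q_X) = 0.
Xenon's first-order condition: 245 - 6q_X - (3/2)(q_A) = 0.
So q_A = (178 - (3/2)q_X)/6 and q_X = (245 - (3/2)q_A)/6.
Substituting one into the other gives q_A = 934/45 and q_X = 1604/45.
Total output Q = 282/5, so price P = 277 - (3/2)·(282/5) = 962/5.

192.40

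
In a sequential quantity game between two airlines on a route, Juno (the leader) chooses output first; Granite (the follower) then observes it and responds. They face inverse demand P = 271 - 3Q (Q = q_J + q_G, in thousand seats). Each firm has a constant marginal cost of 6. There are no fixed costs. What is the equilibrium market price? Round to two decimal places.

Solve by backward induction. Given q_J, the follower Granite maximises π_G = (271 - 3q_J - 3q_G)q_G - 6q_G.
Follower FOC: 265 - 3q_J - 6q_G = 0, so q_G(q_J) = (265 - 3q_J)/6.
Juno substitutes q_G(q_J) into its own profit: π_J = q_J(271 - 3q_J - (265 - 3q_J)/2) - 6q_J = (277/2 - (3/2)q_J)q_J - 6q_J.
Leader FOC: 265/2 - 3q_J = 0, so q_J = 265/6.
Then q_G = (265 - 3·(265/6))/6 = 265/12.
Total output Q = 265/4, so price P = 271 - 3·(265/4) = 289/4.

72.25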